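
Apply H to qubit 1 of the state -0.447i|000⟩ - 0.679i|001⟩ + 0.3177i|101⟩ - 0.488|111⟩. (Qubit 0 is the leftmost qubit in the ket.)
-0.3161i|000⟩ - 0.4801i|001⟩ - 0.3161i|010⟩ - 0.4801i|011⟩ + (-0.3451 + 0.2246i)|101⟩ + (0.3451 + 0.2246i)|111⟩

H on qubit 1 mixes each pair of kets that differ only in qubit 1: amplitudes (a, b) of (|…0…⟩, |…1…⟩) become ((a + b)/√2, (a − b)/√2). Kets absent from the input have amplitude 0.
(|000⟩, |010⟩): (a, b) = (-0.447i, 0) → (-0.3161i, -0.3161i)
(|001⟩, |011⟩): (a, b) = (-0.679i, 0) → (-0.4801i, -0.4801i)
(|101⟩, |111⟩): (a, b) = (0.3177i, -0.488) → ((-0.3451 + 0.2246i), (0.3451 + 0.2246i))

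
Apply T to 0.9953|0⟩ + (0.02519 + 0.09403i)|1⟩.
0.9953|0⟩ + (-0.04868 + 0.0843i)|1⟩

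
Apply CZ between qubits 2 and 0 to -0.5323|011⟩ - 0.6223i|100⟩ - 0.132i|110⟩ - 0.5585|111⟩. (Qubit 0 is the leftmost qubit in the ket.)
-0.5323|011⟩ - 0.6223i|100⟩ - 0.132i|110⟩ + 0.5585|111⟩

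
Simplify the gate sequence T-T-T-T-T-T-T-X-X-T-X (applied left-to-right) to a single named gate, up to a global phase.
X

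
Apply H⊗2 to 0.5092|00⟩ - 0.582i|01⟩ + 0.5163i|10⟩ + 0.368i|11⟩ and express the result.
(0.2546 + 0.1512i)|00⟩ + (0.2546 + 0.3652i)|01⟩ + (0.2546 - 0.7332i)|10⟩ + (0.2546 + 0.2169i)|11⟩

H⊗2 gives amp(|y⟩) = (1/2) Σ_x (−1)^(x·y) amp(|x⟩), where x·y is the number of positions in which both x and y have a 1.
|00⟩: (0.5092 - 0.582i + 0.5163i + 0.368i)/2 = (0.2546 + 0.1512i)
|01⟩: (0.5092 + 0.582i + 0.5163i - 0.368i)/2 = (0.2546 + 0.3652i)
|10⟩: (0.5092 - 0.582i - 0.5163i - 0.368i)/2 = (0.2546 - 0.7332i)
|11⟩: (0.5092 + 0.582i - 0.5163i + 0.368i)/2 = (0.2546 + 0.2169i)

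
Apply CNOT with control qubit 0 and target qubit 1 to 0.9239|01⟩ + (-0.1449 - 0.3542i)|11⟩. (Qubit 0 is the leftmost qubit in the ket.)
0.9239|01⟩ + (-0.1449 - 0.3542i)|10⟩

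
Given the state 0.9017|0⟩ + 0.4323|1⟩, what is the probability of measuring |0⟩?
0.8131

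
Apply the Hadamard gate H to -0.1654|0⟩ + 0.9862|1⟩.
0.5804|0⟩ - 0.8143|1⟩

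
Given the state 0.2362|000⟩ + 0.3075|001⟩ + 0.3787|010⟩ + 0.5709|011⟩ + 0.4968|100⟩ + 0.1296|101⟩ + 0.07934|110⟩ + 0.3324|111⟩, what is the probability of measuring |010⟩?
0.1434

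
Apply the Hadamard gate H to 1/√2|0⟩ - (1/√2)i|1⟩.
(1/2 - (1/2)i)|0⟩ + (1/2 + (1/2)i)|1⟩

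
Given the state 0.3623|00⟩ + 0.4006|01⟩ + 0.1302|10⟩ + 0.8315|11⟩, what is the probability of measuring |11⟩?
0.6914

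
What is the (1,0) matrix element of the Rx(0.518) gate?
-0.2561i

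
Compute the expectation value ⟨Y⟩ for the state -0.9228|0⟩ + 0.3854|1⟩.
0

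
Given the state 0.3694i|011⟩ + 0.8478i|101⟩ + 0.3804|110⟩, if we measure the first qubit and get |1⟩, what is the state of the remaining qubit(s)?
0.9124i|01⟩ + 0.4094|10⟩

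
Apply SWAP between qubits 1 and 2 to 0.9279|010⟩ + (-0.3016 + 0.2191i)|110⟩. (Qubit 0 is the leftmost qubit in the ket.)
0.9279|001⟩ + (-0.3016 + 0.2191i)|101⟩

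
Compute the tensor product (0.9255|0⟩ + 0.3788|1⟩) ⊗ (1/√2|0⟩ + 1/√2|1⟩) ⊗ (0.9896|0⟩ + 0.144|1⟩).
0.6476|000⟩ + 0.09424|001⟩ + 0.6476|010⟩ + 0.09424|011⟩ + 0.2651|100⟩ + 0.03857|101⟩ + 0.2651|110⟩ + 0.03857|111⟩

amp(|b₁b₂…⟩) = product of the factor amplitudes for bits b₁, b₂, …; only kets whose every factor amplitude is nonzero survive.
|000⟩: (0.9255)(1/√2)(0.9896) = 0.6476
|001⟩: (0.9255)(1/√2)(0.144) = 0.09424
|010⟩: (0.9255)(1/√2)(0.9896) = 0.6476
|011⟩: (0.9255)(1/√2)(0.144) = 0.09424
|100⟩: (0.3788)(1/√2)(0.9896) = 0.2651
|101⟩: (0.3788)(1/√2)(0.144) = 0.03857
|110⟩: (0.3788)(1/√2)(0.9896) = 0.2651
|111⟩: (0.3788)(1/√2)(0.144) = 0.03857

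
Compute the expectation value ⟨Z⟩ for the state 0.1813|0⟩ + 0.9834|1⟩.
-0.9342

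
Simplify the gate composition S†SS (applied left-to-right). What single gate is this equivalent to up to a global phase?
S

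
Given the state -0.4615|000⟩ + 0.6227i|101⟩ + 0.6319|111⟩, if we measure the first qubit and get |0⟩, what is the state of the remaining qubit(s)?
-|00⟩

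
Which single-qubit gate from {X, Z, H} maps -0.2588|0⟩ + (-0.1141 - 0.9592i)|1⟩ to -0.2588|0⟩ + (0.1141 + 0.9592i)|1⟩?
Z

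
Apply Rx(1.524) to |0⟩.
0.7235|0⟩ - 0.6904i|1⟩

Rx(1.524) = [[cos(θ/2), −i·sin(θ/2)], [−i·sin(θ/2), cos(θ/2)]]; θ = 1.524, cos(θ/2) ≈ 0.723457, sin(θ/2) ≈ 0.69037.
With a = amp(|0⟩) = 1 and b = amp(|1⟩) = 0:
new amp(|0⟩) = (0.723457)·a + (-0.69037i)·b = 0.7235
new amp(|1⟩) = (-0.69037i)·a + (0.723457)·b = -0.6904i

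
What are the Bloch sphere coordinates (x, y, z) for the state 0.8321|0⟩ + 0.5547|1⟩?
(0.9231, 0, 0.3847)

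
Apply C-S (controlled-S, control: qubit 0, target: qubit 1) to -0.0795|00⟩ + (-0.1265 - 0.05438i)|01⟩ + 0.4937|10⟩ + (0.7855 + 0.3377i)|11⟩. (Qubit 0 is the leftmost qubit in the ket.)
-0.0795|00⟩ + (-0.1265 - 0.05438i)|01⟩ + 0.4937|10⟩ + (-0.3377 + 0.7855i)|11⟩

C-S leaves the control-|0⟩ kets |00⟩, |01⟩ unchanged and applies S to qubit 1 on the control-|1⟩ pair (|10⟩, |11⟩).
S = [[1, 0], [0, i]].
With a = amp(|10⟩) = 0.4937 and b = amp(|11⟩) = (0.7855 + 0.3377i):
new amp(|10⟩) = (1)·a = 0.4937
new amp(|11⟩) = (i)·b = (-0.3377 + 0.7855i)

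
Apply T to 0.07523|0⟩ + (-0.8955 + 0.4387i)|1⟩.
0.07523|0⟩ + (-0.9434 - 0.323i)|1⟩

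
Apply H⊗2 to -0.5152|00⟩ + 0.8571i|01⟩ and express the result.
(-0.2576 + 0.4286i)|00⟩ + (-0.2576 - 0.4286i)|01⟩ + (-0.2576 + 0.4286i)|10⟩ + (-0.2576 - 0.4286i)|11⟩

H⊗2 gives amp(|y⟩) = (1/2) Σ_x (−1)^(x·y) amp(|x⟩), where x·y is the number of positions in which both x and y have a 1.
|00⟩: (-0.5152 + 0.8571i)/2 = (-0.2576 + 0.4286i)
|01⟩: (-0.5152 - 0.8571i)/2 = (-0.2576 - 0.4286i)
|10⟩: (-0.5152 + 0.8571i)/2 = (-0.2576 + 0.4286i)
|11⟩: (-0.5152 - 0.8571i)/2 = (-0.2576 - 0.4286i)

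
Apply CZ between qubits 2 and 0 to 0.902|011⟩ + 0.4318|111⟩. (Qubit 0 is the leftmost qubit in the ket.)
0.902|011⟩ - 0.4318|111⟩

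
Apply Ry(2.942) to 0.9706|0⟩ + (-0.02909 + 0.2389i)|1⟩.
(0.1256 - 0.2377i)|0⟩ + (0.9629 + 0.0238i)|1⟩

Ry(2.942) = [[cos(θ/2), −sin(θ/2)], [sin(θ/2), cos(θ/2)]]; θ = 2.942, cos(θ/2) ≈ 0.0996308, sin(θ/2) ≈ 0.995024.
With a = amp(|0⟩) = 0.9706 and b = amp(|1⟩) = (-0.02909 + 0.2389i):
new amp(|0⟩) = (0.0996308)·a + (-0.995024)·b = (0.1256 - 0.2377i)
new amp(|1⟩) = (0.995024)·a + (0.0996308)·b = (0.9629 + 0.0238i)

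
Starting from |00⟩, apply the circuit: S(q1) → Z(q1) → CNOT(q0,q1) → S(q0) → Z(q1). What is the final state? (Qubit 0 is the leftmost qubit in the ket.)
|00⟩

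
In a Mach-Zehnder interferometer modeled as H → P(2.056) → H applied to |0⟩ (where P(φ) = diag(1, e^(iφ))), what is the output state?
(0.2668 + 0.4423i)|0⟩ + (0.7332 - 0.4423i)|1⟩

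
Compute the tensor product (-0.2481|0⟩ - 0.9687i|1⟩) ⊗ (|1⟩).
-0.2481|01⟩ - 0.9687i|11⟩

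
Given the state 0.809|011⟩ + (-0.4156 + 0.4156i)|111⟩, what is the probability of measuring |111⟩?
0.3454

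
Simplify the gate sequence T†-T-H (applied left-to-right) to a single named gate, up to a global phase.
H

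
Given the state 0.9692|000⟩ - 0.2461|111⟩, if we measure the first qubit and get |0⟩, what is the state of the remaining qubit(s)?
|00⟩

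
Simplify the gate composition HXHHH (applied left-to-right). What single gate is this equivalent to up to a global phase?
Z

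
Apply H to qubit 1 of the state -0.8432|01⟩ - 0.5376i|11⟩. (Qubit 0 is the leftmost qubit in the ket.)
-0.5962|00⟩ + 0.5962|01⟩ - 0.3801i|10⟩ + 0.3801i|11⟩

H on qubit 1 mixes each pair of kets that differ only in qubit 1: amplitudes (a, b) of (|…0…⟩, |…1…⟩) become ((a + b)/√2, (a − b)/√2). Kets absent from the input have amplitude 0.
(|00⟩, |01⟩): (a, b) = (0, -0.8432) → (-0.5962, 0.5962)
(|10⟩, |11⟩): (a, b) = (0, -0.5376i) → (-0.3801i, 0.3801i)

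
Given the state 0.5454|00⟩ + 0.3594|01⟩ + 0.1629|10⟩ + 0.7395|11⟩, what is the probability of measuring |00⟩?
0.2975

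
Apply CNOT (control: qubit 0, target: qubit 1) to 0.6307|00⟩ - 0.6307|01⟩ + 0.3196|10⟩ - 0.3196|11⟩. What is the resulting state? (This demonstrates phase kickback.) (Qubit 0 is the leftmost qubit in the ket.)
0.6307|00⟩ - 0.6307|01⟩ - 0.3196|10⟩ + 0.3196|11⟩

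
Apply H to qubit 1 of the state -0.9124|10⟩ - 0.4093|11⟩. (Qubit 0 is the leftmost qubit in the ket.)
-0.9346|10⟩ - 0.3557|11⟩

H on qubit 1 mixes each pair of kets that differ only in qubit 1: amplitudes (a, b) of (|…0…⟩, |…1…⟩) become ((a + b)/√2, (a − b)/√2). Kets absent from the input have amplitude 0.
(|10⟩, |11⟩): (a, b) = (-0.9124, -0.4093) → (-0.9346, -0.3557)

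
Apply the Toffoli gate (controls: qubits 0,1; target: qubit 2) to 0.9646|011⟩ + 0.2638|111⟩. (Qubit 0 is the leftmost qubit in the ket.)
0.9646|011⟩ + 0.2638|110⟩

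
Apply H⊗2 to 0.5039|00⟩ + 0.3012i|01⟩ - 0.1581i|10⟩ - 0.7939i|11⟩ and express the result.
(0.252 - 0.3254i)|00⟩ + (0.252 + 0.1673i)|01⟩ + (0.252 + 0.6266i)|10⟩ + (0.252 - 0.4685i)|11⟩

H⊗2 gives amp(|y⟩) = (1/2) Σ_x (−1)^(x·y) amp(|x⟩), where x·y is the number of positions in which both x and y have a 1.
|00⟩: (0.5039 + 0.3012i - 0.1581i - 0.7939i)/2 = (0.252 - 0.3254i)
|01⟩: (0.5039 - 0.3012i - 0.1581i + 0.7939i)/2 = (0.252 + 0.1673i)
|10⟩: (0.5039 + 0.3012i + 0.1581i + 0.7939i)/2 = (0.252 + 0.6266i)
|11⟩: (0.5039 - 0.3012i + 0.1581i - 0.7939i)/2 = (0.252 - 0.4685i)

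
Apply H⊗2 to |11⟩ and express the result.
1/2|00⟩ - 1/2|01⟩ - 1/2|10⟩ + 1/2|11⟩

H⊗2 gives amp(|y⟩) = (1/2) Σ_x (−1)^(x·y) amp(|x⟩), where x·y is the number of positions in which both x and y have a 1.
|00⟩: (1)/2 = 1/2
|01⟩: (-1)/2 = -1/2
|10⟩: (-1)/2 = -1/2
|11⟩: (1)/2 = 1/2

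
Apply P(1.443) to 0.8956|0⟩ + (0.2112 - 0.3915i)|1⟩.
0.8956|0⟩ + (0.4152 + 0.1596i)|1⟩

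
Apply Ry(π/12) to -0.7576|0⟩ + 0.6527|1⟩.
-0.8363|0⟩ + 0.5482|1⟩

Ry(π/12) = [[cos(θ/2), −sin(θ/2)], [sin(θ/2), cos(θ/2)]]; θ = π/12, cos(θ/2) ≈ 0.991445, sin(θ/2) ≈ 0.130526.
With a = amp(|0⟩) = -0.7576 and b = amp(|1⟩) = 0.6527:
new amp(|0⟩) = (0.991445)·a + (-0.130526)·b = -0.8363
new amp(|1⟩) = (0.130526)·a + (0.991445)·b = 0.5482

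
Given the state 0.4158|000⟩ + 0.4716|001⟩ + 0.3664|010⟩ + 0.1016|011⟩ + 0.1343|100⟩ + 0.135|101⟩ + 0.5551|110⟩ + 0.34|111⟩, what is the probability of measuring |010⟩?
0.1342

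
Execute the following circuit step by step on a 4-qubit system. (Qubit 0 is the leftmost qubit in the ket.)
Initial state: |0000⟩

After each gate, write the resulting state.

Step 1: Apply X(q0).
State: |1000⟩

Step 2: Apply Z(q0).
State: -|1000⟩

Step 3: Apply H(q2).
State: -1/√2|1000⟩ - 1/√2|1010⟩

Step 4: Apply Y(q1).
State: -(1/√2)i|1100⟩ - (1/√2)i|1110⟩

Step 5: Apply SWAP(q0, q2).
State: -(1/√2)i|0110⟩ - (1/√2)i|1110⟩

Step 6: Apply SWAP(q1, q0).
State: -(1/√2)i|1010⟩ - (1/√2)i|1110⟩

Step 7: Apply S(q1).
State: -(1/√2)i|1010⟩ + 1/√2|1110⟩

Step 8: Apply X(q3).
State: -(1/√2)i|1011⟩ + 1/√2|1111⟩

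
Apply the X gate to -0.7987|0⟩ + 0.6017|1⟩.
0.6017|0⟩ - 0.7987|1⟩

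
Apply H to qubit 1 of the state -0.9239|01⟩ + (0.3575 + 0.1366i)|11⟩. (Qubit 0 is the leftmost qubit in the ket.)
-0.6533|00⟩ + 0.6533|01⟩ + (0.2528 + 0.09659i)|10⟩ + (-0.2528 - 0.09659i)|11⟩

H on qubit 1 mixes each pair of kets that differ only in qubit 1: amplitudes (a, b) of (|…0…⟩, |…1…⟩) become ((a + b)/√2, (a − b)/√2). Kets absent from the input have amplitude 0.
(|00⟩, |01⟩): (a, b) = (0, -0.9239) → (-0.6533, 0.6533)
(|10⟩, |11⟩): (a, b) = (0, (0.3575 + 0.1366i)) → ((0.2528 + 0.09659i), (-0.2528 - 0.09659i))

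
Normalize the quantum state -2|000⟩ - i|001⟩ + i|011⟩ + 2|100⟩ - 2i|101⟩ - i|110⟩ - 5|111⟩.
-0.3162|000⟩ - 0.1581i|001⟩ + 0.1581i|011⟩ + 0.3162|100⟩ - 0.3162i|101⟩ - 0.1581i|110⟩ - 0.7906|111⟩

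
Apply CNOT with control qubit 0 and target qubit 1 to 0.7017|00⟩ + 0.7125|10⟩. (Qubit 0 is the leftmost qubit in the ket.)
0.7017|00⟩ + 0.7125|11⟩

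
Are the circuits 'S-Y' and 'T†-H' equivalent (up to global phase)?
No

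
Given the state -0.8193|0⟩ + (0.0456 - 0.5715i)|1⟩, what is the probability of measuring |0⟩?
0.6713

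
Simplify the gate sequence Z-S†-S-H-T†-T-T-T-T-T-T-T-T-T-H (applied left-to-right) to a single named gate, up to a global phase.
Z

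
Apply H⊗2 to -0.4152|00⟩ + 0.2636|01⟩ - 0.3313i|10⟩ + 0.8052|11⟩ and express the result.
(0.3268 - 0.1657i)|00⟩ + (-0.742 - 0.1657i)|01⟩ + (-0.4784 + 0.1657i)|10⟩ + (0.0632 + 0.1657i)|11⟩

H⊗2 gives amp(|y⟩) = (1/2) Σ_x (−1)^(x·y) amp(|x⟩), where x·y is the number of positions in which both x and y have a 1.
|00⟩: (-0.4152 + 0.2636 - 0.3313i + 0.8052)/2 = (0.3268 - 0.1657i)
|01⟩: (-0.4152 - 0.2636 - 0.3313i - 0.8052)/2 = (-0.742 - 0.1657i)
|10⟩: (-0.4152 + 0.2636 + 0.3313i - 0.8052)/2 = (-0.4784 + 0.1657i)
|11⟩: (-0.4152 - 0.2636 + 0.3313i + 0.8052)/2 = (0.0632 + 0.1657i)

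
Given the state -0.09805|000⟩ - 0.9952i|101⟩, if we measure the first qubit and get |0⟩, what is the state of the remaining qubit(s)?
-|00⟩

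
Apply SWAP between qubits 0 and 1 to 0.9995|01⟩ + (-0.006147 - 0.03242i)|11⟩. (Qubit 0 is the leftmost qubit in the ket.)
0.9995|10⟩ + (-0.006147 - 0.03242i)|11⟩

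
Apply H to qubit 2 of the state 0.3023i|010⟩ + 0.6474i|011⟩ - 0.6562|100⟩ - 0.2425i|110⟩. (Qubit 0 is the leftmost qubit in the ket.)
0.6715i|010⟩ - 0.244i|011⟩ - 0.464|100⟩ - 0.464|101⟩ - 0.1715i|110⟩ - 0.1715i|111⟩

H on qubit 2 mixes each pair of kets that differ only in qubit 2: amplitudes (a, b) of (|…0…⟩, |…1…⟩) become ((a + b)/√2, (a − b)/√2). Kets absent from the input have amplitude 0.
(|010⟩, |011⟩): (a, b) = (0.3023i, 0.6474i) → (0.6715i, -0.244i)
(|100⟩, |101⟩): (a, b) = (-0.6562, 0) → (-0.464, -0.464)
(|110⟩, |111⟩): (a, b) = (-0.2425i, 0) → (-0.1715i, -0.1715i)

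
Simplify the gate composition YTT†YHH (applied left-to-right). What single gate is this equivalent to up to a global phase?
I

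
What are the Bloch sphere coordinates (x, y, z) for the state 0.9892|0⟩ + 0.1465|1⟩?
(0.2898, 0, 0.9571)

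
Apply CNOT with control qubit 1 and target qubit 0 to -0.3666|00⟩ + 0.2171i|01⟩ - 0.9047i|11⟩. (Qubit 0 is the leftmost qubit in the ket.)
-0.3666|00⟩ - 0.9047i|01⟩ + 0.2171i|11⟩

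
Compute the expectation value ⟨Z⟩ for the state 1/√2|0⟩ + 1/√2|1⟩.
0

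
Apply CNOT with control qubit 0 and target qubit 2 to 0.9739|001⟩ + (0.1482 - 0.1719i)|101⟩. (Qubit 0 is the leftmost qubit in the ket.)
0.9739|001⟩ + (0.1482 - 0.1719i)|100⟩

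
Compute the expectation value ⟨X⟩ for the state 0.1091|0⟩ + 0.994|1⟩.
0.2169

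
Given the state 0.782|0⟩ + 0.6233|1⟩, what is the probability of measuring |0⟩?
0.6115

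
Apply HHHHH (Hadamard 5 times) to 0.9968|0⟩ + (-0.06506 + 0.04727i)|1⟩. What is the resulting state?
(0.6588 + 0.03342i)|0⟩ + (0.7508 - 0.03342i)|1⟩

H² = I, so H^5 = H: a single Hadamard. With (a, b) = (0.9968, (-0.06506 + 0.04727i)), H gives ((a + b)/√2, (a − b)/√2) = ((0.6588 + 0.03342i), (0.7508 - 0.03342i)).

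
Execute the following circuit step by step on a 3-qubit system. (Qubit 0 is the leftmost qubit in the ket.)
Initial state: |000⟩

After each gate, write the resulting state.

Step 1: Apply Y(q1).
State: i|010⟩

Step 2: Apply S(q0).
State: i|010⟩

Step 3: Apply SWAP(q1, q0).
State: i|100⟩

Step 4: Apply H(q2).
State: (1/√2)i|100⟩ + (1/√2)i|101⟩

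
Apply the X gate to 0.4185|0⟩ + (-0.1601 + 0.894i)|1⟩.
(-0.1601 + 0.894i)|0⟩ + 0.4185|1⟩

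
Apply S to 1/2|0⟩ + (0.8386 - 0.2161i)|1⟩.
1/2|0⟩ + (0.2161 + 0.8386i)|1⟩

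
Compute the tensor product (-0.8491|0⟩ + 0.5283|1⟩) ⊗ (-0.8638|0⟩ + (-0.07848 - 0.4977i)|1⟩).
0.7335|00⟩ + (0.06664 + 0.4226i)|01⟩ - 0.4563|10⟩ + (-0.04146 - 0.2629i)|11⟩

amp(|b₁b₂…⟩) = product of the factor amplitudes for bits b₁, b₂, …; only kets whose every factor amplitude is nonzero survive.
|00⟩: (-0.8491)(-0.8638) = 0.7335
|01⟩: (-0.8491)(-0.07848 - 0.4977i) = (0.06664 + 0.4226i)
|10⟩: (0.5283)(-0.8638) = -0.4563
|11⟩: (0.5283)(-0.07848 - 0.4977i) = (-0.04146 - 0.2629i)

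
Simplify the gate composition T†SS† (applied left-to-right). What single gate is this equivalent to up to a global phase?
T†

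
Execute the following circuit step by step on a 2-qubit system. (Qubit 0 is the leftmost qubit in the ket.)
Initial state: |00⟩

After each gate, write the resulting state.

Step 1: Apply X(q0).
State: |10⟩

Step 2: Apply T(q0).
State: (1/√2 + (1/√2)i)|10⟩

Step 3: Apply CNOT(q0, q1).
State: (1/√2 + (1/√2)i)|11⟩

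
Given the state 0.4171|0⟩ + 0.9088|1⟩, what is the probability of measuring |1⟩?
0.8259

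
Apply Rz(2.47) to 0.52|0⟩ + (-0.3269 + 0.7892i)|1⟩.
(0.1714 - 0.491i)|0⟩ + (-0.8528 - 0.04858i)|1⟩

Rz(2.47) = [[e^(−iθ/2), 0], [0, e^(iθ/2)]] with e^(±iθ/2) = cos(θ/2) ± i·sin(θ/2); θ = 2.47, cos(θ/2) ≈ 0.329521, sin(θ/2) ≈ 0.944148.
With a = amp(|0⟩) = 0.52 and b = amp(|1⟩) = (-0.3269 + 0.7892i):
new amp(|0⟩) = (0.329521 - 0.944148i)·a = (0.1714 - 0.491i)
new amp(|1⟩) = (0.329521 + 0.944148i)·b = (-0.8528 - 0.04858i)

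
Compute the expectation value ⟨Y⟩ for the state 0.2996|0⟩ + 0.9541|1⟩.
0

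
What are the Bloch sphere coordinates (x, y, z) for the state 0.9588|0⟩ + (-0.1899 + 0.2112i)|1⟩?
(-0.3642, 0.405, 0.8386)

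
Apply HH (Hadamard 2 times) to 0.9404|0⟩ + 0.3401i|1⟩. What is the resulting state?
0.9404|0⟩ + 0.3401i|1⟩

H² = I, so an even number of Hadamards cancels: H^2 = I and the state is unchanged.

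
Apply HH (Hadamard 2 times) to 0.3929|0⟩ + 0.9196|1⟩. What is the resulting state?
0.3929|0⟩ + 0.9196|1⟩

H² = I, so an even number of Hadamards cancels: H^2 = I and the state is unchanged.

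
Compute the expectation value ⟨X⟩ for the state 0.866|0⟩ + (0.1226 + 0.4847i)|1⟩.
0.2123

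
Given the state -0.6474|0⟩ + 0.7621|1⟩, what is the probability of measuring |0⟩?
0.4191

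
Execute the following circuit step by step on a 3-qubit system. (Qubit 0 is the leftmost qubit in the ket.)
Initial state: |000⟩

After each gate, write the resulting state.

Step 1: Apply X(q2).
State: |001⟩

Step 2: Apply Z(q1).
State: |001⟩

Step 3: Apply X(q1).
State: |011⟩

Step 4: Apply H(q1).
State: 1/√2|001⟩ - 1/√2|011⟩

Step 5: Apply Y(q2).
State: -(1/√2)i|000⟩ + (1/√2)i|010⟩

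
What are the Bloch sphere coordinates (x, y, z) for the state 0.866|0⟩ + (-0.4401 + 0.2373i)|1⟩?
(-0.7623, 0.411, 0.5)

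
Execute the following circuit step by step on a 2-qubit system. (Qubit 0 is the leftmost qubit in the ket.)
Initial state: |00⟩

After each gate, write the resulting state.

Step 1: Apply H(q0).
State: 1/√2|00⟩ + 1/√2|10⟩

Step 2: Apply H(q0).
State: |00⟩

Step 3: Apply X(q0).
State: |10⟩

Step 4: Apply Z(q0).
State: -|10⟩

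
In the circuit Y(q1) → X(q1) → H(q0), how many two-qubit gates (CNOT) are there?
0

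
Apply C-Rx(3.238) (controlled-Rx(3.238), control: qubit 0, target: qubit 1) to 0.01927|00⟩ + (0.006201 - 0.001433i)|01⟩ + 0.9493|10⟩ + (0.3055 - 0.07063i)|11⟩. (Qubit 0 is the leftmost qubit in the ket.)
0.01927|00⟩ + (0.006201 - 0.001433i)|01⟩ + (-0.1163 - 0.3051i)|10⟩ + (-0.01472 - 0.9448i)|11⟩

C-Rx(3.238) leaves the control-|0⟩ kets |00⟩, |01⟩ unchanged and applies Rx(3.238) to qubit 1 on the control-|1⟩ pair (|10⟩, |11⟩).
Rx(3.238) = [[cos(θ/2), −i·sin(θ/2)], [−i·sin(θ/2), cos(θ/2)]]; θ = 3.238, cos(θ/2) ≈ -0.048185, sin(θ/2) ≈ 0.998838.
With a = amp(|10⟩) = 0.9493 and b = amp(|11⟩) = (0.3055 - 0.07063i):
new amp(|10⟩) = (-0.048185)·a + (-0.998838i)·b = (-0.1163 - 0.3051i)
new amp(|11⟩) = (-0.998838i)·a + (-0.048185)·b = (-0.01472 - 0.9448i)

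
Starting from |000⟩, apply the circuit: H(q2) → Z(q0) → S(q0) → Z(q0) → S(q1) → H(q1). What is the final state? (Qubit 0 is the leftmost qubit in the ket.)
1/2|000⟩ + 1/2|001⟩ + 1/2|010⟩ + 1/2|011⟩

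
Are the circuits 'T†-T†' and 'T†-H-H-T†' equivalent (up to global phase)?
Yes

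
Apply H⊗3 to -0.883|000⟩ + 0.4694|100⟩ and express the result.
-0.1462|000⟩ - 0.1462|001⟩ - 0.1462|010⟩ - 0.1462|011⟩ - 0.4781|100⟩ - 0.4781|101⟩ - 0.4781|110⟩ - 0.4781|111⟩

H⊗3 gives amp(|y⟩) = (1/2√2) Σ_x (−1)^(x·y) amp(|x⟩), where x·y is the number of positions in which both x and y have a 1.
|000⟩: (-0.883 + 0.4694)/(2√2) = -0.1462
|001⟩: (-0.883 + 0.4694)/(2√2) = -0.1462
|010⟩: (-0.883 + 0.4694)/(2√2) = -0.1462
|011⟩: (-0.883 + 0.4694)/(2√2) = -0.1462
|100⟩: (-0.883 - 0.4694)/(2√2) = -0.4781
|101⟩: (-0.883 - 0.4694)/(2√2) = -0.4781
|110⟩: (-0.883 - 0.4694)/(2√2) = -0.4781
|111⟩: (-0.883 - 0.4694)/(2√2) = -0.4781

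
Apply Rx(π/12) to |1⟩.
-0.1305i|0⟩ + 0.9914|1⟩

Rx(π/12) = [[cos(θ/2), −i·sin(θ/2)], [−i·sin(θ/2), cos(θ/2)]]; θ = π/12, cos(θ/2) ≈ 0.991445, sin(θ/2) ≈ 0.130526.
With a = amp(|0⟩) = 0 and b = amp(|1⟩) = 1:
new amp(|0⟩) = (0.991445)·a + (-0.130526i)·b = -0.1305i
new amp(|1⟩) = (-0.130526i)·a + (0.991445)·b = 0.9914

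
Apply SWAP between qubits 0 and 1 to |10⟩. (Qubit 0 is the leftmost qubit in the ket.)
|01⟩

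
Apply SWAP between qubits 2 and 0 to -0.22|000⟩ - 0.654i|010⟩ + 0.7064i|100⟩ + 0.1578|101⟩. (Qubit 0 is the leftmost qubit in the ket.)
-0.22|000⟩ + 0.7064i|001⟩ - 0.654i|010⟩ + 0.1578|101⟩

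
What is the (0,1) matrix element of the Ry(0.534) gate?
-0.2638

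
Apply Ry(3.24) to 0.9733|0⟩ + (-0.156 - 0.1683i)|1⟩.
(0.1079 + 0.1681i)|0⟩ + (0.9798 + 0.008278i)|1⟩

Ry(3.24) = [[cos(θ/2), −sin(θ/2)], [sin(θ/2), cos(θ/2)]]; θ = 3.24, cos(θ/2) ≈ -0.0491838, sin(θ/2) ≈ 0.99879.
With a = amp(|0⟩) = 0.9733 and b = amp(|1⟩) = (-0.156 - 0.1683i):
new amp(|0⟩) = (-0.0491838)·a + (-0.99879)·b = (0.1079 + 0.1681i)
new amp(|1⟩) = (0.99879)·a + (-0.0491838)·b = (0.9798 + 0.008278i)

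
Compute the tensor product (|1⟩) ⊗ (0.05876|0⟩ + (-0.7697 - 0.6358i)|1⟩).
0.05876|10⟩ + (-0.7697 - 0.6358i)|11⟩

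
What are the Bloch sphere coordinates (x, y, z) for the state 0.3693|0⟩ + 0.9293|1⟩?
(0.6864, 0, -0.7272)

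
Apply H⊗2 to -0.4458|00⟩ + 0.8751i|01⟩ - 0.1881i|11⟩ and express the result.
(-0.2229 + 0.3435i)|00⟩ + (-0.2229 - 0.3435i)|01⟩ + (-0.2229 + 0.5316i)|10⟩ + (-0.2229 - 0.5316i)|11⟩

H⊗2 gives amp(|y⟩) = (1/2) Σ_x (−1)^(x·y) amp(|x⟩), where x·y is the number of positions in which both x and y have a 1.
|00⟩: (-0.4458 + 0.8751i - 0.1881i)/2 = (-0.2229 + 0.3435i)
|01⟩: (-0.4458 - 0.8751i + 0.1881i)/2 = (-0.2229 - 0.3435i)
|10⟩: (-0.4458 + 0.8751i + 0.1881i)/2 = (-0.2229 + 0.5316i)
|11⟩: (-0.4458 - 0.8751i - 0.1881i)/2 = (-0.2229 - 0.5316i)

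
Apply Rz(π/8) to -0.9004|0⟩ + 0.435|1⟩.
(-0.8831 + 0.1757i)|0⟩ + (0.4266 + 0.08486i)|1⟩

Rz(π/8) = [[e^(−iθ/2), 0], [0, e^(iθ/2)]] with e^(±iθ/2) = cos(θ/2) ± i·sin(θ/2); θ = π/8, cos(θ/2) ≈ 0.980785, sin(θ/2) ≈ 0.19509.
With a = amp(|0⟩) = -0.9004 and b = amp(|1⟩) = 0.435:
new amp(|0⟩) = (0.980785 - 0.19509i)·a = (-0.8831 + 0.1757i)
new amp(|1⟩) = (0.980785 + 0.19509i)·b = (0.4266 + 0.08486i)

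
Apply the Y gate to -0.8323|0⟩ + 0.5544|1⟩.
-0.5544i|0⟩ - 0.8323i|1⟩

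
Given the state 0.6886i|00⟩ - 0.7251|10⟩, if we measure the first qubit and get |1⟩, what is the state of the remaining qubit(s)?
-|0⟩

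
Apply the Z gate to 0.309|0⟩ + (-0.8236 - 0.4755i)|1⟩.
0.309|0⟩ + (0.8236 + 0.4755i)|1⟩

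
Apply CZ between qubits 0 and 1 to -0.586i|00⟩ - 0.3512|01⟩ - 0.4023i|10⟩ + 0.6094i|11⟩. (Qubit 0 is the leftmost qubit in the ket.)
-0.586i|00⟩ - 0.3512|01⟩ - 0.4023i|10⟩ - 0.6094i|11⟩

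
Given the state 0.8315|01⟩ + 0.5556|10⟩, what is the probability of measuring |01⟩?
0.6914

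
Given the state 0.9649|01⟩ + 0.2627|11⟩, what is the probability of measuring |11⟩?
0.06901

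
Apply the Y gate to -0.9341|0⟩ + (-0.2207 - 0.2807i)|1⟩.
(-0.2807 + 0.2207i)|0⟩ - 0.9341i|1⟩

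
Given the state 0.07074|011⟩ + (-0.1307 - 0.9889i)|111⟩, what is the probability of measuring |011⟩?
0.005004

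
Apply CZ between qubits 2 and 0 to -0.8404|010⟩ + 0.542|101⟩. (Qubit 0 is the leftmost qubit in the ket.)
-0.8404|010⟩ - 0.542|101⟩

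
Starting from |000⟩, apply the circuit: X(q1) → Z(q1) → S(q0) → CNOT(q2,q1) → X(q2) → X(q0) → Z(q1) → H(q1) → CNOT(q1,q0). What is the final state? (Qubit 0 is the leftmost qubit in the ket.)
-1/√2|011⟩ + 1/√2|101⟩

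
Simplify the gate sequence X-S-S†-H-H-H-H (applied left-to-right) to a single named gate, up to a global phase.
X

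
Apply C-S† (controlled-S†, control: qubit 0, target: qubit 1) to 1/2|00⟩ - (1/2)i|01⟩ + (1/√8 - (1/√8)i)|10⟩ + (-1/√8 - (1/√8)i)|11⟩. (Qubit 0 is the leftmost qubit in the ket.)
1/2|00⟩ - (1/2)i|01⟩ + (1/√8 - (1/√8)i)|10⟩ + (-1/√8 + (1/√8)i)|11⟩

C-S† leaves the control-|0⟩ kets |00⟩, |01⟩ unchanged and applies S† to qubit 1 on the control-|1⟩ pair (|10⟩, |11⟩).
S† = [[1, 0], [0, -i]].
With a = amp(|10⟩) = (1/√8 - (1/√8)i) and b = amp(|11⟩) = (-1/√8 - (1/√8)i):
new amp(|10⟩) = (1)·a = (1/√8 - (1/√8)i)
new amp(|11⟩) = (-i)·b = (-1/√8 + (1/√8)i)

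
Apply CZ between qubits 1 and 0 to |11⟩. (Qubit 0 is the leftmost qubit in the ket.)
-|11⟩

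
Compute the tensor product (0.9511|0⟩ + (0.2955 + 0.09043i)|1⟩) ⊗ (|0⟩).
0.9511|00⟩ + (0.2955 + 0.09043i)|10⟩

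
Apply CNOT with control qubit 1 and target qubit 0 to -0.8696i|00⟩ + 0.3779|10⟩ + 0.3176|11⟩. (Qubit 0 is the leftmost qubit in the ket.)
-0.8696i|00⟩ + 0.3176|01⟩ + 0.3779|10⟩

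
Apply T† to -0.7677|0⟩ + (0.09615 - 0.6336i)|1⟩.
-0.7677|0⟩ + (-0.38 - 0.516i)|1⟩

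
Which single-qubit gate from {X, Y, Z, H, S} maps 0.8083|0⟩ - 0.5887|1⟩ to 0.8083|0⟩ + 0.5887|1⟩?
Z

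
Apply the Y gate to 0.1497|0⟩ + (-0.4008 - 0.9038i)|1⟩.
(-0.9038 + 0.4008i)|0⟩ + 0.1497i|1⟩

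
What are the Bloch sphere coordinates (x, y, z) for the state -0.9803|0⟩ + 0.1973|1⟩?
(-0.3868, 0, 0.9221)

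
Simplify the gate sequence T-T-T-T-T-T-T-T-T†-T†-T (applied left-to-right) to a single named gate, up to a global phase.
T†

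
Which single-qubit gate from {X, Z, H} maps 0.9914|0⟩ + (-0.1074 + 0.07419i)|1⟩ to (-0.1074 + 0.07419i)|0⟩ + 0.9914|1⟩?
X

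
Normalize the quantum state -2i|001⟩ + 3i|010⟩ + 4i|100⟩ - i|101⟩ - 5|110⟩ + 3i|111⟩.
-0.25i|001⟩ + 0.375i|010⟩ + (1/2)i|100⟩ - 0.125i|101⟩ - 0.625|110⟩ + 0.375i|111⟩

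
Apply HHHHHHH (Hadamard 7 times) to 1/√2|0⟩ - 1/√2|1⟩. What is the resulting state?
|1⟩

H² = I, so H^7 = H: a single Hadamard. With (a, b) = (1/√2, -1/√2), H gives ((a + b)/√2, (a − b)/√2) = (0, 1).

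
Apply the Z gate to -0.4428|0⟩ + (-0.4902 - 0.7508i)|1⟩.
-0.4428|0⟩ + (0.4902 + 0.7508i)|1⟩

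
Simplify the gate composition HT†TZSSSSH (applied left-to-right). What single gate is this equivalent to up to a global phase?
X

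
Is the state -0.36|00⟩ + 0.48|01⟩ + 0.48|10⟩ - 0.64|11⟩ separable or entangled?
Separable

Writing the state as a|00⟩ + b|01⟩ + c|10⟩ + d|11⟩, it is a product state iff ad − bc = 0.
Here (a, b, c, d) = (-0.36, 0.48, 0.48, -0.64): ad − bc = (-0.36)(-0.64) − (0.48)(0.48) = 0, so the state is separable.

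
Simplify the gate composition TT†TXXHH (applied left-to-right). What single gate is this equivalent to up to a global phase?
T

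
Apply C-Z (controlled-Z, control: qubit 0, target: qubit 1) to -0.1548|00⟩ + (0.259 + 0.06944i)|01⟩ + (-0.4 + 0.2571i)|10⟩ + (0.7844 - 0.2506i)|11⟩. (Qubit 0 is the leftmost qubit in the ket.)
-0.1548|00⟩ + (0.259 + 0.06944i)|01⟩ + (-0.4 + 0.2571i)|10⟩ + (-0.7844 + 0.2506i)|11⟩

C-Z leaves the control-|0⟩ kets |00⟩, |01⟩ unchanged and applies Z to qubit 1 on the control-|1⟩ pair (|10⟩, |11⟩).
Z = [[1, 0], [0, -1]].
With a = amp(|10⟩) = (-0.4 + 0.2571i) and b = amp(|11⟩) = (0.7844 - 0.2506i):
new amp(|10⟩) = (1)·a = (-0.4 + 0.2571i)
new amp(|11⟩) = (-1)·b = (-0.7844 + 0.2506i)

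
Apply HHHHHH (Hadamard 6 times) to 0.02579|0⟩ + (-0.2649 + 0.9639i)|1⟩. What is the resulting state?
0.02579|0⟩ + (-0.2649 + 0.9639i)|1⟩

H² = I, so an even number of Hadamards cancels: H^6 = I and the state is unchanged.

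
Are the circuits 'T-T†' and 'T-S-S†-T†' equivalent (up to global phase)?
Yes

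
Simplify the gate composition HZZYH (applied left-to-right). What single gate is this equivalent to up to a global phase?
Y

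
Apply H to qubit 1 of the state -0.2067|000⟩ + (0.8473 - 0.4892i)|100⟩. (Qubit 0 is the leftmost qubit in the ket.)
-0.1462|000⟩ - 0.1462|010⟩ + (0.5991 - 0.3459i)|100⟩ + (0.5991 - 0.3459i)|110⟩

H on qubit 1 mixes each pair of kets that differ only in qubit 1: amplitudes (a, b) of (|…0…⟩, |…1…⟩) become ((a + b)/√2, (a − b)/√2). Kets absent from the input have amplitude 0.
(|000⟩, |010⟩): (a, b) = (-0.2067, 0) → (-0.1462, -0.1462)
(|100⟩, |110⟩): (a, b) = ((0.8473 - 0.4892i), 0) → ((0.5991 - 0.3459i), (0.5991 - 0.3459i))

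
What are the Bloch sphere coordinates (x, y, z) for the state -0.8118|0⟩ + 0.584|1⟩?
(-0.9482, 0, 0.318)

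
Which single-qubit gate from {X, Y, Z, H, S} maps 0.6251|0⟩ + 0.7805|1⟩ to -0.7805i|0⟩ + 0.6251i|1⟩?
Y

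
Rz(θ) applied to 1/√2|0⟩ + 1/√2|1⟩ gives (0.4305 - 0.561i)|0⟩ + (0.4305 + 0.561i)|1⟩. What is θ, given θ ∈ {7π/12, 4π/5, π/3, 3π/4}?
7π/12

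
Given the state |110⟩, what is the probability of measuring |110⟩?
1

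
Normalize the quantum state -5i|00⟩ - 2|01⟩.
-0.9285i|00⟩ - 0.3714|01⟩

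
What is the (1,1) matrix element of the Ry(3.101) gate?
0.02029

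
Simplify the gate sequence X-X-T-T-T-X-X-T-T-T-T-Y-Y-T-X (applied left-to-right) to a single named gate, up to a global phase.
X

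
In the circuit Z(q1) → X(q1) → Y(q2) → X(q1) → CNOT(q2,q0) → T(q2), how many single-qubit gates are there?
5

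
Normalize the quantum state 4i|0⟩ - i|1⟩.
0.9701i|0⟩ - 0.2425i|1⟩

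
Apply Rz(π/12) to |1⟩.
(0.9914 + 0.1305i)|1⟩

Rz(π/12) = [[e^(−iθ/2), 0], [0, e^(iθ/2)]] with e^(±iθ/2) = cos(θ/2) ± i·sin(θ/2); θ = π/12, cos(θ/2) ≈ 0.991445, sin(θ/2) ≈ 0.130526.
With a = amp(|0⟩) = 0 and b = amp(|1⟩) = 1:
new amp(|0⟩) = (0.991445 - 0.130526i)·a = 0
new amp(|1⟩) = (0.991445 + 0.130526i)·b = (0.9914 + 0.1305i)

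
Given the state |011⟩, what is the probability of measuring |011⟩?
1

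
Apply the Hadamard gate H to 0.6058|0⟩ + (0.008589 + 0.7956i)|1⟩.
(0.4344 + 0.5626i)|0⟩ + (0.4223 - 0.5626i)|1⟩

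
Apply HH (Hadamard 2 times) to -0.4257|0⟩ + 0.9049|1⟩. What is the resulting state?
-0.4257|0⟩ + 0.9049|1⟩

H² = I, so an even number of Hadamards cancels: H^2 = I and the state is unchanged.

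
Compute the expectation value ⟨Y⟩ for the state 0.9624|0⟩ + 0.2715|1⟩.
0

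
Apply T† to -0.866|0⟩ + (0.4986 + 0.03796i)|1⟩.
-0.866|0⟩ + (0.3794 - 0.3257i)|1⟩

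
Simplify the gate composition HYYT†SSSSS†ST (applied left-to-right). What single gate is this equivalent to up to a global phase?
H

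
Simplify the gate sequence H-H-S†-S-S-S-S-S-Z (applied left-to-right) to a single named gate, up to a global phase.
Z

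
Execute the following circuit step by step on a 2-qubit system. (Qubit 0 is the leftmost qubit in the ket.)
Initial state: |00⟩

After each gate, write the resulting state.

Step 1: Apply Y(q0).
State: i|10⟩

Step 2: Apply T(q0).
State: (-1/√2 + (1/√2)i)|10⟩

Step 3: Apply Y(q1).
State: (-1/√2 - (1/√2)i)|11⟩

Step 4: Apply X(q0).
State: (-1/√2 - (1/√2)i)|01⟩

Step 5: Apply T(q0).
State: (-1/√2 - (1/√2)i)|01⟩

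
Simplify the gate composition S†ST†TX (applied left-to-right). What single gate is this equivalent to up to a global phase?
X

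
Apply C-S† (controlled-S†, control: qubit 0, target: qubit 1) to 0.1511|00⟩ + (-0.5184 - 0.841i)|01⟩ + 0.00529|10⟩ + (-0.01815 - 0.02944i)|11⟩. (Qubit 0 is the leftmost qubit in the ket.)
0.1511|00⟩ + (-0.5184 - 0.841i)|01⟩ + 0.00529|10⟩ + (-0.02944 + 0.01815i)|11⟩

C-S† leaves the control-|0⟩ kets |00⟩, |01⟩ unchanged and applies S† to qubit 1 on the control-|1⟩ pair (|10⟩, |11⟩).
S† = [[1, 0], [0, -i]].
With a = amp(|10⟩) = 0.00529 and b = amp(|11⟩) = (-0.01815 - 0.02944i):
new amp(|10⟩) = (1)·a = 0.00529
new amp(|11⟩) = (-i)·b = (-0.02944 + 0.01815i)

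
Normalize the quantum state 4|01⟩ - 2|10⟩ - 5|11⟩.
0.5963|01⟩ - 0.2981|10⟩ - 0.7454|11⟩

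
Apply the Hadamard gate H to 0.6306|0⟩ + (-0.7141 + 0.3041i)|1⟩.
(-0.05904 + 0.215i)|0⟩ + (0.9508 - 0.215i)|1⟩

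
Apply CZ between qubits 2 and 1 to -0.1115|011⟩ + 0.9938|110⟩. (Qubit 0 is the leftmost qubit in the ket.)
0.1115|011⟩ + 0.9938|110⟩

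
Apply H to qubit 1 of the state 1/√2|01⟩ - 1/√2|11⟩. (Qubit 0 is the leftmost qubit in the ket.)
1/2|00⟩ - 1/2|01⟩ - 1/2|10⟩ + 1/2|11⟩

H on qubit 1 mixes each pair of kets that differ only in qubit 1: amplitudes (a, b) of (|…0…⟩, |…1…⟩) become ((a + b)/√2, (a − b)/√2). Kets absent from the input have amplitude 0.
(|00⟩, |01⟩): (a, b) = (0, 1/√2) → (1/2, -1/2)
(|10⟩, |11⟩): (a, b) = (0, -1/√2) → (-1/2, 1/2)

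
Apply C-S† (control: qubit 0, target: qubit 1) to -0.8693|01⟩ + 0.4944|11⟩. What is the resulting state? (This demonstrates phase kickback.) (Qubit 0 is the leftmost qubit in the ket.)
-0.8693|01⟩ - 0.4944i|11⟩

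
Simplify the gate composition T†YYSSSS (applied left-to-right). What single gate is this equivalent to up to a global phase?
T†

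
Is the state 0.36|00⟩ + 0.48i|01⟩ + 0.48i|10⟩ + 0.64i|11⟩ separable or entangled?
Entangled

Writing the state as a|00⟩ + b|01⟩ + c|10⟩ + d|11⟩, it is a product state iff ad − bc = 0.
Here (a, b, c, d) = (0.36, 0.48i, 0.48i, 0.64i): ad − bc = (0.36)(0.64i) − (0.48i)(0.48i) = (0.2304 + 0.2304i) ≠ 0, so the state is entangled.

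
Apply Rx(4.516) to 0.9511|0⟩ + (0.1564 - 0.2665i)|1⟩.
(-0.8094 - 0.1209i)|0⟩ + (-0.09922 - 0.5662i)|1⟩

Rx(4.516) = [[cos(θ/2), −i·sin(θ/2)], [−i·sin(θ/2), cos(θ/2)]]; θ = 4.516, cos(θ/2) ≈ -0.634378, sin(θ/2) ≈ 0.773023.
With a = amp(|0⟩) = 0.9511 and b = amp(|1⟩) = (0.1564 - 0.2665i):
new amp(|0⟩) = (-0.634378)·a + (-0.773023i)·b = (-0.8094 - 0.1209i)
new amp(|1⟩) = (-0.773023i)·a + (-0.634378)·b = (-0.09922 - 0.5662i)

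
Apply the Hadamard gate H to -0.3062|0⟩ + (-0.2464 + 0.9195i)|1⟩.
(-0.3907 + 0.6502i)|0⟩ + (-0.04228 - 0.6502i)|1⟩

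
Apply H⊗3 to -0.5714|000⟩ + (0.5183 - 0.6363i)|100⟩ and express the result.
(-0.01877 - 0.225i)|000⟩ + (-0.01877 - 0.225i)|001⟩ + (-0.01877 - 0.225i)|010⟩ + (-0.01877 - 0.225i)|011⟩ + (-0.3853 + 0.225i)|100⟩ + (-0.3853 + 0.225i)|101⟩ + (-0.3853 + 0.225i)|110⟩ + (-0.3853 + 0.225i)|111⟩

H⊗3 gives amp(|y⟩) = (1/2√2) Σ_x (−1)^(x·y) amp(|x⟩), where x·y is the number of positions in which both x and y have a 1.
|000⟩: (-0.5714 + (0.5183 - 0.6363i))/(2√2) = (-0.01877 - 0.225i)
|001⟩: (-0.5714 + (0.5183 - 0.6363i))/(2√2) = (-0.01877 - 0.225i)
|010⟩: (-0.5714 + (0.5183 - 0.6363i))/(2√2) = (-0.01877 - 0.225i)
|011⟩: (-0.5714 + (0.5183 - 0.6363i))/(2√2) = (-0.01877 - 0.225i)
|100⟩: (-0.5714 - (0.5183 - 0.6363i))/(2√2) = (-0.3853 + 0.225i)
|101⟩: (-0.5714 - (0.5183 - 0.6363i))/(2√2) = (-0.3853 + 0.225i)
|110⟩: (-0.5714 - (0.5183 - 0.6363i))/(2√2) = (-0.3853 + 0.225i)
|111⟩: (-0.5714 - (0.5183 - 0.6363i))/(2√2) = (-0.3853 + 0.225i)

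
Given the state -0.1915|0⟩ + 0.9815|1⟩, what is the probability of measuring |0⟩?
0.03667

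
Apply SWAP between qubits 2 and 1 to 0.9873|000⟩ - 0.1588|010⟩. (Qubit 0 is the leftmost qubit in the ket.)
0.9873|000⟩ - 0.1588|001⟩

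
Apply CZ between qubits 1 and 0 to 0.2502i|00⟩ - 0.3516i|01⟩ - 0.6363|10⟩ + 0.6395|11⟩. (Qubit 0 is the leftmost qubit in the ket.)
0.2502i|00⟩ - 0.3516i|01⟩ - 0.6363|10⟩ - 0.6395|11⟩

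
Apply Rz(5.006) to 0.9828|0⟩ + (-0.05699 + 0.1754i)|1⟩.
(-0.7891 - 0.5858i)|0⟩ + (-0.05879 - 0.1748i)|1⟩

Rz(5.006) = [[e^(−iθ/2), 0], [0, e^(iθ/2)]] with e^(±iθ/2) = cos(θ/2) ± i·sin(θ/2); θ = 5.006, cos(θ/2) ≈ -0.802935, sin(θ/2) ≈ 0.596066.
With a = amp(|0⟩) = 0.9828 and b = amp(|1⟩) = (-0.05699 + 0.1754i):
new amp(|0⟩) = (-0.802935 - 0.596066i)·a = (-0.7891 - 0.5858i)
new amp(|1⟩) = (-0.802935 + 0.596066i)·b = (-0.05879 - 0.1748i)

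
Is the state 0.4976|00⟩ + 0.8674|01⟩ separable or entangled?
Separable

Writing the state as a|00⟩ + b|01⟩ + c|10⟩ + d|11⟩, it is a product state iff ad − bc = 0.
Here (a, b, c, d) = (0.4976, 0.8674, 0, 0): ad − bc = (0.4976)(0) − (0.8674)(0) = 0, so the state is separable.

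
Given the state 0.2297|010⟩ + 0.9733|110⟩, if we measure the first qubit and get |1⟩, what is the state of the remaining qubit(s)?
|10⟩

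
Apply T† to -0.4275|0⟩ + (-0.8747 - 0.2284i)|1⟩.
-0.4275|0⟩ + (-0.78 + 0.457i)|1⟩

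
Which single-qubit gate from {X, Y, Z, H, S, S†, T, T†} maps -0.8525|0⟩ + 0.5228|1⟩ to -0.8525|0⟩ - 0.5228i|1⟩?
S†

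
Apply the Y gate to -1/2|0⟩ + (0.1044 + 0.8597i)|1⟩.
(0.8597 - 0.1044i)|0⟩ - (1/2)i|1⟩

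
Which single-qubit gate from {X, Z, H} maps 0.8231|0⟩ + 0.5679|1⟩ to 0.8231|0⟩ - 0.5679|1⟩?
Z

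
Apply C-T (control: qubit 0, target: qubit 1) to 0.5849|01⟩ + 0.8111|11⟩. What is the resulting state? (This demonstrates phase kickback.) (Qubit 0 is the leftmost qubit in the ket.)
0.5849|01⟩ + (0.5735 + 0.5735i)|11⟩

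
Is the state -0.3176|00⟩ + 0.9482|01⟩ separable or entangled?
Separable

Writing the state as a|00⟩ + b|01⟩ + c|10⟩ + d|11⟩, it is a product state iff ad − bc = 0.
Here (a, b, c, d) = (-0.3176, 0.9482, 0, 0): ad − bc = (-0.3176)(0) − (0.9482)(0) = 0, so the state is separable.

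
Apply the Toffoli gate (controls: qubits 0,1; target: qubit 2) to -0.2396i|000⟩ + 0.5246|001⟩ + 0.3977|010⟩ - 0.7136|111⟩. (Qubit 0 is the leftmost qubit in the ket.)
-0.2396i|000⟩ + 0.5246|001⟩ + 0.3977|010⟩ - 0.7136|110⟩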